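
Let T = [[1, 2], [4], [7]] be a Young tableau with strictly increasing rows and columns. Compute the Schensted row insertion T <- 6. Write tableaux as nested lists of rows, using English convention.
[[1, 2, 6], [4], [7]]

6 is larger than every entry of row 1, so it is appended to row 1. The new tableau is [[1, 2, 6], [4], [7]].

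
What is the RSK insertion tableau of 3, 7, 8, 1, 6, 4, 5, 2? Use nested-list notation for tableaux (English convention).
P = [[1, 2, 5], [3, 4, 8], [6], [7]]

Insert 3: appended to row 1. P = [[3]].
Insert 7: appended to row 1. P = [[3, 7]].
Insert 8: appended to row 1. P = [[3, 7, 8]].
Insert 1: 1 bumps 3 from row 1; 3 starts row 2. P = [[1, 7, 8], [3]].
Insert 6: 6 bumps 7 from row 1; 7 appends to row 2. P = [[1, 6, 8], [3, 7]].
Insert 4: 4 bumps 6 from row 1; 6 bumps 7 from row 2; 7 starts row 3. P = [[1, 4, 8], [3, 6], [7]].
Insert 5: 5 bumps 8 from row 1; 8 appends to row 2. P = [[1, 4, 5], [3, 6, 8], [7]].
Insert 2: 2 bumps 4 from row 1; 4 bumps 6 from row 2; 6 bumps 7 from row 3; 7 starts row 4. P = [[1, 2, 5], [3, 4, 8], [6], [7]].

So P = [[1, 2, 5], [3, 4, 8], [6], [7]].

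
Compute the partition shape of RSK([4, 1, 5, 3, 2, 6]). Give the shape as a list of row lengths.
[3, 2, 1]

RSK row insertion gives P = [[1, 2, 6], [3, 5], [4]], which has shape [3, 2, 1].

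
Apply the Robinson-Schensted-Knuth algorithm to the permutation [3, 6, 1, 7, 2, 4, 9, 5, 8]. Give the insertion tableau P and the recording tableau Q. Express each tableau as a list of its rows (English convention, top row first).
P = [[1, 2, 4, 5, 8], [3, 6, 7, 9]], Q = [[1, 2, 4, 7, 9], [3, 5, 6, 8]]

Insert each entry of the permutation into P by Schensted row insertion, recording in Q the position of each new cell.

Insert 3: appended to row 1. P = [[3]].
Insert 6: appended to row 1. P = [[3, 6]].
Insert 1: 1 bumps 3 from row 1; 3 starts row 2. P = [[1, 6], [3]].
Insert 7: appended to row 1. P = [[1, 6, 7], [3]].
Insert 2: 2 bumps 6 from row 1; 6 appends to row 2. P = [[1, 2, 7], [3, 6]].
Insert 4: 4 bumps 7 from row 1; 7 appends to row 2. P = [[1, 2, 4], [3, 6, 7]].
Insert 9: appended to row 1. P = [[1, 2, 4, 9], [3, 6, 7]].
Insert 5: 5 bumps 9 from row 1; 9 appends to row 2. P = [[1, 2, 4, 5], [3, 6, 7, 9]].
Insert 8: appended to row 1. P = [[1, 2, 4, 5, 8], [3, 6, 7, 9]].

So P = [[1, 2, 4, 5, 8], [3, 6, 7, 9]], Q = [[1, 2, 4, 7, 9], [3, 5, 6, 8]].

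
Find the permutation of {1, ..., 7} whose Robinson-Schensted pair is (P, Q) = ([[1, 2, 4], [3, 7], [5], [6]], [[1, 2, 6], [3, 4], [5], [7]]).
Reverse the RSK construction: for i from n down to 1, find the cell of Q containing i, remove the entry at that cell from P, and reverse-bump it up through P; the value ejected from row 1 is w(i).

Step i=7: Q has 7 at row 4, column 1; remove 6 from row 4 of P and reverse-bump: 6 enters row 3 and ejects 5; 5 enters row 2 and ejects 3; 3 enters row 1 and ejects 2. So w(7) = 2. P is now [[1, 3, 4], [5, 7], [6]].
Step i=6: Q has 6 at row 1, column 3; remove that cell from P, ejecting 4. So w(6) = 4. P is now [[1, 3], [5, 7], [6]].
Step i=5: Q has 5 at row 3, column 1; remove 6 from row 3 of P and reverse-bump: 6 enters row 2 and ejects 5; 5 enters row 1 and ejects 3. So w(5) = 3. P is now [[1, 5], [6, 7]].
Step i=4: Q has 4 at row 2, column 2; remove 7 from row 2 of P and reverse-bump: 7 enters row 1 and ejects 5. So w(4) = 5. P is now [[1, 7], [6]].
Step i=3: Q has 3 at row 2, column 1; remove 6 from row 2 of P and reverse-bump: 6 enters row 1 and ejects 1. So w(3) = 1. P is now [[6, 7]].
Step i=2: Q has 2 at row 1, column 2; remove that cell from P, ejecting 7. So w(2) = 7. P is now [[6]].
Step i=1: Q has 1 at row 1, column 1; remove that cell from P, ejecting 6. So w(1) = 6. P is now [].

So w = 6 7 1 5 3 4 2.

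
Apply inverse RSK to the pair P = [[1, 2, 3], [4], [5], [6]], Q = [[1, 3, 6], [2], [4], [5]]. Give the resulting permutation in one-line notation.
Reverse RSK: for i = n, n-1, ..., 1, locate i in Q, remove the corresponding corner cell from P, and reverse-bump its entry up through P; the value ejected from row 1 is w(i).

So w = 6 1 5 4 2 3.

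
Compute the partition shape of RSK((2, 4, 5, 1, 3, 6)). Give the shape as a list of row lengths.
[4, 2]

Row-insert each entry into an empty tableau.

After inserting 2: P = [[2]].
After inserting 4: P = [[2, 4]].
After inserting 5: P = [[2, 4, 5]].
After inserting 1: P = [[1, 4, 5], [2]].
After inserting 3: P = [[1, 3, 5], [2, 4]].
After inserting 6: P = [[1, 3, 5, 6], [2, 4]].

The final insertion tableau P = [[1, 3, 5, 6], [2, 4]] has shape [4, 2].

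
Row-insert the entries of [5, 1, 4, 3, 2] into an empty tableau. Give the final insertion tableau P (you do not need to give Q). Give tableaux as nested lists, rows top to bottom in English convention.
After inserting 5: P = [[5]].
After inserting 1: P = [[1], [5]].
After inserting 4: P = [[1, 4], [5]].
After inserting 3: P = [[1, 3], [4], [5]].
After inserting 2: P = [[1, 2], [3], [4], [5]].

So P = [[1, 2], [3], [4], [5]].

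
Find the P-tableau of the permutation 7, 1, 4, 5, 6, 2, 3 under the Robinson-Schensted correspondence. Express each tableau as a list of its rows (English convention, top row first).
After inserting 7: P = [[7]].
After inserting 1: P = [[1], [7]].
After inserting 4: P = [[1, 4], [7]].
After inserting 5: P = [[1, 4, 5], [7]].
After inserting 6: P = [[1, 4, 5, 6], [7]].
After inserting 2: P = [[1, 2, 5, 6], [4], [7]].
After inserting 3: P = [[1, 2, 3, 6], [4, 5], [7]].

So P = [[1, 2, 3, 6], [4, 5], [7]].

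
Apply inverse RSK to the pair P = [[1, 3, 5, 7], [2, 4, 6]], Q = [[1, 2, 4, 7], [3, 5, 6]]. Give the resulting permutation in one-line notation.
Reverse the RSK construction: for i from n down to 1, find the cell of Q containing i, remove the entry at that cell from P, and reverse-bump it up through P; the value ejected from row 1 is w(i).

Step i=7: Q has 7 at row 1, column 4; remove that cell from P, ejecting 7. So w(7) = 7. P is now [[1, 3, 5], [2, 4, 6]].
Step i=6: Q has 6 at row 2, column 3; remove 6 from row 2 of P and reverse-bump: 6 enters row 1 and ejects 5. So w(6) = 5. P is now [[1, 3, 6], [2, 4]].
Step i=5: Q has 5 at row 2, column 2; remove 4 from row 2 of P and reverse-bump: 4 enters row 1 and ejects 3. So w(5) = 3. P is now [[1, 4, 6], [2]].
Step i=4: Q has 4 at row 1, column 3; remove that cell from P, ejecting 6. So w(4) = 6. P is now [[1, 4], [2]].
Step i=3: Q has 3 at row 2, column 1; remove 2 from row 2 of P and reverse-bump: 2 enters row 1 and ejects 1. So w(3) = 1. P is now [[2, 4]].
Step i=2: Q has 2 at row 1, column 2; remove that cell from P, ejecting 4. So w(2) = 4. P is now [[2]].
Step i=1: Q has 1 at row 1, column 1; remove that cell from P, ejecting 2. So w(1) = 2. P is now [].

So w = 2 4 1 6 3 5 7.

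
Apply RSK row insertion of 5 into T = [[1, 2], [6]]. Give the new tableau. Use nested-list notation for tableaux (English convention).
5 is larger than every entry of row 1, so it is appended to row 1. The new tableau is [[1, 2, 5], [6]].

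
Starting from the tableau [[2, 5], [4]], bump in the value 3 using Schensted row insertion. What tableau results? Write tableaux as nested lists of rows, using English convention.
In row 1, 3 replaces 5 (the leftmost entry greater than 3); 5 is bumped to row 2. 5 is appended to row 2. The new tableau is [[2, 3], [4, 5]].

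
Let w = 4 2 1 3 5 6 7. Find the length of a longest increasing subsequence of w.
5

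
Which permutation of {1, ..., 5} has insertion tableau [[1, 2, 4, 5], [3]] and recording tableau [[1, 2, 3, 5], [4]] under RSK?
Reverse the RSK construction: for i from n down to 1, find the cell of Q containing i, remove the entry at that cell from P, and reverse-bump it up through P; the value ejected from row 1 is w(i).

Step i=5: Q has 5 at row 1, column 4; remove that cell from P, ejecting 5. So w(5) = 5. P is now [[1, 2, 4], [3]].
Step i=4: Q has 4 at row 2, column 1; remove 3 from row 2 of P and reverse-bump: 3 enters row 1 and ejects 2. So w(4) = 2. P is now [[1, 3, 4]].
Step i=3: Q has 3 at row 1, column 3; remove that cell from P, ejecting 4. So w(3) = 4. P is now [[1, 3]].
Step i=2: Q has 2 at row 1, column 2; remove that cell from P, ejecting 3. So w(2) = 3. P is now [[1]].
Step i=1: Q has 1 at row 1, column 1; remove that cell from P, ejecting 1. So w(1) = 1. P is now [].

So w = 1 3 4 2 5.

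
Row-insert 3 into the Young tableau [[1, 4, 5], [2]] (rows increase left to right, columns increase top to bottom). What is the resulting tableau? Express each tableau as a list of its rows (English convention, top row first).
In row 1, 3 replaces 4 (the leftmost entry greater than 3); 4 is bumped to row 2. 4 is appended to row 2. The new tableau is [[1, 3, 5], [2, 4]].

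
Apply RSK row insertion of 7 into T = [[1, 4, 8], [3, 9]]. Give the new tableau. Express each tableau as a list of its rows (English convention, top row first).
[[1, 4, 7], [3, 8], [9]]

In row 1, 7 replaces 8 (the leftmost entry greater than 7); 8 is bumped to row 2. In row 2, 8 replaces 9 (the leftmost entry greater than 8); 9 is bumped to row 3. 9 starts a new row 3. The new tableau is [[1, 4, 7], [3, 8], [9]].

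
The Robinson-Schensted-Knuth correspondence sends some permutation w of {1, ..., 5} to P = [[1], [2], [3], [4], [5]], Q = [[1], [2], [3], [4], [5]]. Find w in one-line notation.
5 4 3 2 1

Reverse the RSK construction: for i from n down to 1, find the cell of Q containing i, remove the entry at that cell from P, and reverse-bump it up through P; the value ejected from row 1 is w(i).

Step i=5: Q has 5 at row 5, column 1; remove 5 from row 5 of P and reverse-bump: 5 enters row 4 and ejects 4; 4 enters row 3 and ejects 3; 3 enters row 2 and ejects 2; 2 enters row 1 and ejects 1. So w(5) = 1. P is now [[2], [3], [4], [5]].
Step i=4: Q has 4 at row 4, column 1; remove 5 from row 4 of P and reverse-bump: 5 enters row 3 and ejects 4; 4 enters row 2 and ejects 3; 3 enters row 1 and ejects 2. So w(4) = 2. P is now [[3], [4], [5]].
Step i=3: Q has 3 at row 3, column 1; remove 5 from row 3 of P and reverse-bump: 5 enters row 2 and ejects 4; 4 enters row 1 and ejects 3. So w(3) = 3. P is now [[4], [5]].
Step i=2: Q has 2 at row 2, column 1; remove 5 from row 2 of P and reverse-bump: 5 enters row 1 and ejects 4. So w(2) = 4. P is now [[5]].
Step i=1: Q has 1 at row 1, column 1; remove that cell from P, ejecting 5. So w(1) = 5. P is now [].

So w = 5 4 3 2 1.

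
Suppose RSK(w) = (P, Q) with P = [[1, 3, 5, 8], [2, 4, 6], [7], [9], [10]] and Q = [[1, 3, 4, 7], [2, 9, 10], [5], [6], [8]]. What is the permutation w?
10 2 4 9 7 6 8 1 3 5

Reverse the RSK construction: for i from n down to 1, find the cell of Q containing i, remove the entry at that cell from P, and reverse-bump it up through P; the value ejected from row 1 is w(i).

Step i=10: Q has 10 at row 2, column 3; remove 6 from row 2 of P and reverse-bump: 6 enters row 1 and ejects 5. So w(10) = 5. P is now [[1, 3, 6, 8], [2, 4], [7], [9], [10]].
Step i=9: Q has 9 at row 2, column 2; remove 4 from row 2 of P and reverse-bump: 4 enters row 1 and ejects 3. So w(9) = 3. P is now [[1, 4, 6, 8], [2], [7], [9], [10]].
Step i=8: Q has 8 at row 5, column 1; remove 10 from row 5 of P and reverse-bump: 10 enters row 4 and ejects 9; 9 enters row 3 and ejects 7; 7 enters row 2 and ejects 2; 2 enters row 1 and ejects 1. So w(8) = 1. P is now [[2, 4, 6, 8], [7], [9], [10]].
Step i=7: Q has 7 at row 1, column 4; remove that cell from P, ejecting 8. So w(7) = 8. P is now [[2, 4, 6], [7], [9], [10]].
Step i=6: Q has 6 at row 4, column 1; remove 10 from row 4 of P and reverse-bump: 10 enters row 3 and ejects 9; 9 enters row 2 and ejects 7; 7 enters row 1 and ejects 6. So w(6) = 6. P is now [[2, 4, 7], [9], [10]].
Step i=5: Q has 5 at row 3, column 1; remove 10 from row 3 of P and reverse-bump: 10 enters row 2 and ejects 9; 9 enters row 1 and ejects 7. So w(5) = 7. P is now [[2, 4, 9], [10]].
Step i=4: Q has 4 at row 1, column 3; remove that cell from P, ejecting 9. So w(4) = 9. P is now [[2, 4], [10]].
Step i=3: Q has 3 at row 1, column 2; remove that cell from P, ejecting 4. So w(3) = 4. P is now [[2], [10]].
Step i=2: Q has 2 at row 2, column 1; remove 10 from row 2 of P and reverse-bump: 10 enters row 1 and ejects 2. So w(2) = 2. P is now [[10]].
Step i=1: Q has 1 at row 1, column 1; remove that cell from P, ejecting 10. So w(1) = 10. P is now [].

So w = 10 2 4 9 7 6 8 1 3 5.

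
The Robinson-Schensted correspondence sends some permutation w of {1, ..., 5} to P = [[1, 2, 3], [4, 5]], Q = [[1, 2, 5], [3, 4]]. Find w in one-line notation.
4 5 1 2 3

Reverse RSK: for i = n, n-1, ..., 1, locate i in Q, remove the corresponding corner cell from P, and reverse-bump its entry up through P; the value ejected from row 1 is w(i).

So w = 4 5 1 2 3.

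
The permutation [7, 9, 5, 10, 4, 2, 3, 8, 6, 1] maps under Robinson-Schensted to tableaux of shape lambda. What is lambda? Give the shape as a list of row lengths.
Row-insert each entry into an empty tableau.

After inserting 7: P = [[7]].
After inserting 9: P = [[7, 9]].
After inserting 5: P = [[5, 9], [7]].
After inserting 10: P = [[5, 9, 10], [7]].
After inserting 4: P = [[4, 9, 10], [5], [7]].
After inserting 2: P = [[2, 9, 10], [4], [5], [7]].
After inserting 3: P = [[2, 3, 10], [4, 9], [5], [7]].
After inserting 8: P = [[2, 3, 8], [4, 9, 10], [5], [7]].
After inserting 6: P = [[2, 3, 6], [4, 8, 10], [5, 9], [7]].
After inserting 1: P = [[1, 3, 6], [2, 8, 10], [4, 9], [5], [7]].

The final insertion tableau P = [[1, 3, 6], [2, 8, 10], [4, 9], [5], [7]] has shape [3, 3, 2, 1, 1].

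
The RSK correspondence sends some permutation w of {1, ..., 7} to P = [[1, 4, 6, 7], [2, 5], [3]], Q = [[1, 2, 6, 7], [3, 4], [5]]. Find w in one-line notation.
Reverse RSK: for i = n, n-1, ..., 1, locate i in Q, remove the corresponding corner cell from P, and reverse-bump its entry up through P; the value ejected from row 1 is w(i).

So w = 3 5 2 4 1 6 7.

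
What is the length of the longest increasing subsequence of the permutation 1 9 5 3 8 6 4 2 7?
4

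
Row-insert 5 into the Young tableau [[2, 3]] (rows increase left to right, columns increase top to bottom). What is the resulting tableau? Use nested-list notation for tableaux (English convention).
[[2, 3, 5]]

5 is larger than every entry of row 1, so it is appended to row 1. The new tableau is [[2, 3, 5]].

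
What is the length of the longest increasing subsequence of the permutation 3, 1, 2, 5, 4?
3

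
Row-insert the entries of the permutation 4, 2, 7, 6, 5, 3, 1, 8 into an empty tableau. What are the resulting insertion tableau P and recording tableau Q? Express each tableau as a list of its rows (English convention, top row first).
P = [[1, 3, 8], [2, 5], [4], [6], [7]], Q = [[1, 3, 8], [2, 4], [5], [6], [7]]

Insert each entry of the permutation into P by Schensted row insertion, recording in Q the position of each new cell.

Insert 4: appended to row 1. P = [[4]], Q = [[1]].
Insert 2: 2 bumps 4 from row 1; 4 starts row 2. P = [[2], [4]], Q = [[1], [2]].
Insert 7: appended to row 1. P = [[2, 7], [4]], Q = [[1, 3], [2]].
Insert 6: 6 bumps 7 from row 1; 7 appends to row 2. P = [[2, 6], [4, 7]], Q = [[1, 3], [2, 4]].
Insert 5: 5 bumps 6 from row 1; 6 bumps 7 from row 2; 7 starts row 3. P = [[2, 5], [4, 6], [7]], Q = [[1, 3], [2, 4], [5]].
Insert 3: 3 bumps 5 from row 1; 5 bumps 6 from row 2; 6 bumps 7 from row 3; 7 starts row 4. P = [[2, 3], [4, 5], [6], [7]], Q = [[1, 3], [2, 4], [5], [6]].
Insert 1: 1 bumps 2 from row 1; 2 bumps 4 from row 2; 4 bumps 6 from row 3; 6 bumps 7 from row 4; 7 starts row 5. P = [[1, 3], [2, 5], [4], [6], [7]], Q = [[1, 3], [2, 4], [5], [6], [7]].
Insert 8: appended to row 1. P = [[1, 3, 8], [2, 5], [4], [6], [7]], Q = [[1, 3, 8], [2, 4], [5], [6], [7]].

So P = [[1, 3, 8], [2, 5], [4], [6], [7]], Q = [[1, 3, 8], [2, 4], [5], [6], [7]].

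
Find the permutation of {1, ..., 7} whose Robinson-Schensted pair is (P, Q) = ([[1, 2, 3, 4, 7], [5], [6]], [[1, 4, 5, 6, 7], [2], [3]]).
Reverse the RSK construction: for i from n down to 1, find the cell of Q containing i, remove the entry at that cell from P, and reverse-bump it up through P; the value ejected from row 1 is w(i).

Step i=7: Q has 7 at row 1, column 5; remove that cell from P, ejecting 7. So w(7) = 7. P is now [[1, 2, 3, 4], [5], [6]].
Step i=6: Q has 6 at row 1, column 4; remove that cell from P, ejecting 4. So w(6) = 4. P is now [[1, 2, 3], [5], [6]].
Step i=5: Q has 5 at row 1, column 3; remove that cell from P, ejecting 3. So w(5) = 3. P is now [[1, 2], [5], [6]].
Step i=4: Q has 4 at row 1, column 2; remove that cell from P, ejecting 2. So w(4) = 2. P is now [[1], [5], [6]].
Step i=3: Q has 3 at row 3, column 1; remove 6 from row 3 of P and reverse-bump: 6 enters row 2 and ejects 5; 5 enters row 1 and ejects 1. So w(3) = 1. P is now [[5], [6]].
Step i=2: Q has 2 at row 2, column 1; remove 6 from row 2 of P and reverse-bump: 6 enters row 1 and ejects 5. So w(2) = 5. P is now [[6]].
Step i=1: Q has 1 at row 1, column 1; remove that cell from P, ejecting 6. So w(1) = 6. P is now [].

So w = 6 5 1 2 3 4 7.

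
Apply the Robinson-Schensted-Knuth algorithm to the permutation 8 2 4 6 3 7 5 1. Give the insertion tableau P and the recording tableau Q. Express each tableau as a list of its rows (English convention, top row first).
P = [[1, 3, 5, 7], [2, 6], [4], [8]], Q = [[1, 3, 4, 6], [2, 7], [5], [8]]

Insert each entry of the permutation into P by Schensted row insertion, recording in Q the position of each new cell.

Insert 8: appended to row 1. P = [[8]].
Insert 2: 2 bumps 8 from row 1; 8 starts row 2. P = [[2], [8]].
Insert 4: appended to row 1. P = [[2, 4], [8]].
Insert 6: appended to row 1. P = [[2, 4, 6], [8]].
Insert 3: 3 bumps 4 from row 1; 4 bumps 8 from row 2; 8 starts row 3. P = [[2, 3, 6], [4], [8]].
Insert 7: appended to row 1. P = [[2, 3, 6, 7], [4], [8]].
Insert 5: 5 bumps 6 from row 1; 6 appends to row 2. P = [[2, 3, 5, 7], [4, 6], [8]].
Insert 1: 1 bumps 2 from row 1; 2 bumps 4 from row 2; 4 bumps 8 from row 3; 8 starts row 4. P = [[1, 3, 5, 7], [2, 6], [4], [8]].

So P = [[1, 3, 5, 7], [2, 6], [4], [8]], Q = [[1, 3, 4, 6], [2, 7], [5], [8]].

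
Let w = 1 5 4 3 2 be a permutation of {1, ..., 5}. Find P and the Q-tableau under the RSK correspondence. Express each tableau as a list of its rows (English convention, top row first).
P = [[1, 2], [3], [4], [5]], Q = [[1, 2], [3], [4], [5]]

Insert each entry of the permutation into P by Schensted row insertion, recording in Q the position of each new cell.

After inserting 1: P = [[1]].
After inserting 5: P = [[1, 5]].
After inserting 4: P = [[1, 4], [5]].
After inserting 3: P = [[1, 3], [4], [5]].
After inserting 2: P = [[1, 2], [3], [4], [5]].

So P = [[1, 2], [3], [4], [5]], Q = [[1, 2], [3], [4], [5]].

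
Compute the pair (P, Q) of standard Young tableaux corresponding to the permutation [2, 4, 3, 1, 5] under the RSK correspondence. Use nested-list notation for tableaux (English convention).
Insert each entry of the permutation into P by Schensted row insertion, recording in Q the position of each new cell.

Insert 2: appended to row 1. P = [[2]], Q = [[1]].
Insert 4: appended to row 1. P = [[2, 4]], Q = [[1, 2]].
Insert 3: 3 bumps 4 from row 1; 4 starts row 2. P = [[2, 3], [4]], Q = [[1, 2], [3]].
Insert 1: 1 bumps 2 from row 1; 2 bumps 4 from row 2; 4 starts row 3. P = [[1, 3], [2], [4]], Q = [[1, 2], [3], [4]].
Insert 5: appended to row 1. P = [[1, 3, 5], [2], [4]], Q = [[1, 2, 5], [3], [4]].

So P = [[1, 3, 5], [2], [4]], Q = [[1, 2, 5], [3], [4]].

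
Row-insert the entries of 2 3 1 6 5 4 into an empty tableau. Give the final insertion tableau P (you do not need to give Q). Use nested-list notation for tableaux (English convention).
Insert 2: appended to row 1. P = [[2]].
Insert 3: appended to row 1. P = [[2, 3]].
Insert 1: 1 bumps 2 from row 1; 2 starts row 2. P = [[1, 3], [2]].
Insert 6: appended to row 1. P = [[1, 3, 6], [2]].
Insert 5: 5 bumps 6 from row 1; 6 appends to row 2. P = [[1, 3, 5], [2, 6]].
Insert 4: 4 bumps 5 from row 1; 5 bumps 6 from row 2; 6 starts row 3. P = [[1, 3, 4], [2, 5], [6]].

So P = [[1, 3, 4], [2, 5], [6]].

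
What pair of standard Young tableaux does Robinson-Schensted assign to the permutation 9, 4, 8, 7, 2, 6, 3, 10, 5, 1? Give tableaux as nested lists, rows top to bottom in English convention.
P = [[1, 3, 5], [2, 6, 10], [4], [7], [8], [9]], Q = [[1, 3, 8], [2, 6, 9], [4], [5], [7], [10]]

Insert each entry of the permutation into P by Schensted row insertion, recording in Q the position of each new cell.

Insert 9: appended to row 1. P = [[9]].
Insert 4: 4 bumps 9 from row 1; 9 starts row 2. P = [[4], [9]].
Insert 8: appended to row 1. P = [[4, 8], [9]].
Insert 7: 7 bumps 8 from row 1; 8 bumps 9 from row 2; 9 starts row 3. P = [[4, 7], [8], [9]].
Insert 2: 2 bumps 4 from row 1; 4 bumps 8 from row 2; 8 bumps 9 from row 3; 9 starts row 4. P = [[2, 7], [4], [8], [9]].
Insert 6: 6 bumps 7 from row 1; 7 appends to row 2. P = [[2, 6], [4, 7], [8], [9]].
Insert 3: 3 bumps 6 from row 1; 6 bumps 7 from row 2; 7 bumps 8 from row 3; 8 bumps 9 from row 4; 9 starts row 5. P = [[2, 3], [4, 6], [7], [8], [9]].
Insert 10: appended to row 1. P = [[2, 3, 10], [4, 6], [7], [8], [9]].
Insert 5: 5 bumps 10 from row 1; 10 appends to row 2. P = [[2, 3, 5], [4, 6, 10], [7], [8], [9]].
Insert 1: 1 bumps 2 from row 1; 2 bumps 4 from row 2; 4 bumps 7 from row 3; 7 bumps 8 from row 4; 8 bumps 9 from row 5; 9 starts row 6. P = [[1, 3, 5], [2, 6, 10], [4], [7], [8], [9]].

So P = [[1, 3, 5], [2, 6, 10], [4], [7], [8], [9]], Q = [[1, 3, 8], [2, 6, 9], [4], [5], [7], [10]].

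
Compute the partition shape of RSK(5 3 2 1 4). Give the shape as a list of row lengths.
[2, 1, 1, 1]

Row-insert each entry into an empty tableau.

After inserting 5: P = [[5]].
After inserting 3: P = [[3], [5]].
After inserting 2: P = [[2], [3], [5]].
After inserting 1: P = [[1], [2], [3], [5]].
After inserting 4: P = [[1, 4], [2], [3], [5]].

The final insertion tableau P = [[1, 4], [2], [3], [5]] has shape [2, 1, 1, 1].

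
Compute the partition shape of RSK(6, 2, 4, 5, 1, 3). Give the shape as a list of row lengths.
Row-insert each entry into an empty tableau.

After inserting 6: P = [[6]].
After inserting 2: P = [[2], [6]].
After inserting 4: P = [[2, 4], [6]].
After inserting 5: P = [[2, 4, 5], [6]].
After inserting 1: P = [[1, 4, 5], [2], [6]].
After inserting 3: P = [[1, 3, 5], [2, 4], [6]].

The final insertion tableau P = [[1, 3, 5], [2, 4], [6]] has shape [3, 2, 1].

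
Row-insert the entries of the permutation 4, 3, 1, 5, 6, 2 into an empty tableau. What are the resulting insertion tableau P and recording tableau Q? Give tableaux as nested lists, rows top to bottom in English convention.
Insert each entry of the permutation into P by Schensted row insertion, recording in Q the position of each new cell.

Insert 4: appended to row 1. P = [[4]].
Insert 3: 3 bumps 4 from row 1; 4 starts row 2. P = [[3], [4]].
Insert 1: 1 bumps 3 from row 1; 3 bumps 4 from row 2; 4 starts row 3. P = [[1], [3], [4]].
Insert 5: appended to row 1. P = [[1, 5], [3], [4]].
Insert 6: appended to row 1. P = [[1, 5, 6], [3], [4]].
Insert 2: 2 bumps 5 from row 1; 5 appends to row 2. P = [[1, 2, 6], [3, 5], [4]].

So P = [[1, 2, 6], [3, 5], [4]], Q = [[1, 4, 5], [2, 6], [3]].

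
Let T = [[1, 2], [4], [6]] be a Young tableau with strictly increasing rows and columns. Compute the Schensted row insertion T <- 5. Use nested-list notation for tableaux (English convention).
5 is larger than every entry of row 1, so it is appended to row 1. The new tableau is [[1, 2, 5], [4], [6]].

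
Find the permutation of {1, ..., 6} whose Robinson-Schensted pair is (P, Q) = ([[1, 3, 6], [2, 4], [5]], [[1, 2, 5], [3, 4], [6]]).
Reverse the RSK construction: for i from n down to 1, find the cell of Q containing i, remove the entry at that cell from P, and reverse-bump it up through P; the value ejected from row 1 is w(i).

Step i=6: Q has 6 at row 3, column 1; remove 5 from row 3 of P and reverse-bump: 5 enters row 2 and ejects 4; 4 enters row 1 and ejects 3. So w(6) = 3. P is now [[1, 4, 6], [2, 5]].
Step i=5: Q has 5 at row 1, column 3; remove that cell from P, ejecting 6. So w(5) = 6. P is now [[1, 4], [2, 5]].
Step i=4: Q has 4 at row 2, column 2; remove 5 from row 2 of P and reverse-bump: 5 enters row 1 and ejects 4. So w(4) = 4. P is now [[1, 5], [2]].
Step i=3: Q has 3 at row 2, column 1; remove 2 from row 2 of P and reverse-bump: 2 enters row 1 and ejects 1. So w(3) = 1. P is now [[2, 5]].
Step i=2: Q has 2 at row 1, column 2; remove that cell from P, ejecting 5. So w(2) = 5. P is now [[2]].
Step i=1: Q has 1 at row 1, column 1; remove that cell from P, ejecting 2. So w(1) = 2. P is now [].

So w = 2 5 1 4 6 3.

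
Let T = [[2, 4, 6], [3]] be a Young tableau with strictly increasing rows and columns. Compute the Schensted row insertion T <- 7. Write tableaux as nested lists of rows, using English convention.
[[2, 4, 6, 7], [3]]

7 is larger than every entry of row 1, so it is appended to row 1. The new tableau is [[2, 4, 6, 7], [3]].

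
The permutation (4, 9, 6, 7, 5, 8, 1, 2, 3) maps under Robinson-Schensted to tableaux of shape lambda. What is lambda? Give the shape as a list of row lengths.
[4, 3, 1, 1]

Row-insert each entry into an empty tableau.

After inserting 4: P = [[4]].
After inserting 9: P = [[4, 9]].
After inserting 6: P = [[4, 6], [9]].
After inserting 7: P = [[4, 6, 7], [9]].
After inserting 5: P = [[4, 5, 7], [6], [9]].
After inserting 8: P = [[4, 5, 7, 8], [6], [9]].
After inserting 1: P = [[1, 5, 7, 8], [4], [6], [9]].
After inserting 2: P = [[1, 2, 7, 8], [4, 5], [6], [9]].
After inserting 3: P = [[1, 2, 3, 8], [4, 5, 7], [6], [9]].

The final insertion tableau P = [[1, 2, 3, 8], [4, 5, 7], [6], [9]] has shape [4, 3, 1, 1].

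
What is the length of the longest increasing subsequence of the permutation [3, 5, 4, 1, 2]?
2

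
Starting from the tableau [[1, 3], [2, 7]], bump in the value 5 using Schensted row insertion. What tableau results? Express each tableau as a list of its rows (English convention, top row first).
5 is larger than every entry of row 1, so it is appended to row 1. The new tableau is [[1, 3, 5], [2, 7]].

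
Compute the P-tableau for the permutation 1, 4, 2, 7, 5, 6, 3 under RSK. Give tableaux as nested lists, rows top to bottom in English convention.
P = [[1, 2, 3, 6], [4, 5], [7]]

Insert 1: appended to row 1. P = [[1]].
Insert 4: appended to row 1. P = [[1, 4]].
Insert 2: 2 bumps 4 from row 1; 4 starts row 2. P = [[1, 2], [4]].
Insert 7: appended to row 1. P = [[1, 2, 7], [4]].
Insert 5: 5 bumps 7 from row 1; 7 appends to row 2. P = [[1, 2, 5], [4, 7]].
Insert 6: appended to row 1. P = [[1, 2, 5, 6], [4, 7]].
Insert 3: 3 bumps 5 from row 1; 5 bumps 7 from row 2; 7 starts row 3. P = [[1, 2, 3, 6], [4, 5], [7]].

So P = [[1, 2, 3, 6], [4, 5], [7]].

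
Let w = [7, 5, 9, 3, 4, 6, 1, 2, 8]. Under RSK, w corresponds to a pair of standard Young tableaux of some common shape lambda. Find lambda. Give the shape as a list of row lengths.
Row-insert each entry into an empty tableau.

After inserting 7: P = [[7]].
After inserting 5: P = [[5], [7]].
After inserting 9: P = [[5, 9], [7]].
After inserting 3: P = [[3, 9], [5], [7]].
After inserting 4: P = [[3, 4], [5, 9], [7]].
After inserting 6: P = [[3, 4, 6], [5, 9], [7]].
After inserting 1: P = [[1, 4, 6], [3, 9], [5], [7]].
After inserting 2: P = [[1, 2, 6], [3, 4], [5, 9], [7]].
After inserting 8: P = [[1, 2, 6, 8], [3, 4], [5, 9], [7]].

The final insertion tableau P = [[1, 2, 6, 8], [3, 4], [5, 9], [7]] has shape [4, 2, 2, 1].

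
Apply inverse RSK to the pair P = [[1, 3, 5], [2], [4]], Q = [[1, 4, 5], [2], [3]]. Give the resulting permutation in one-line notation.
4 2 1 3 5

Reverse RSK: for i = n, n-1, ..., 1, locate i in Q, remove the corresponding corner cell from P, and reverse-bump its entry up through P; the value ejected from row 1 is w(i).

So w = 4 2 1 3 5.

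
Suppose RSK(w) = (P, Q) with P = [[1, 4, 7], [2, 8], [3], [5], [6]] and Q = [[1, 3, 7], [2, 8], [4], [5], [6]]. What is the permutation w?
6 3 5 4 2 1 8 7

Reverse the RSK construction: for i from n down to 1, find the cell of Q containing i, remove the entry at that cell from P, and reverse-bump it up through P; the value ejected from row 1 is w(i).

Step i=8: Q has 8 at row 2, column 2; remove 8 from row 2 of P and reverse-bump: 8 enters row 1 and ejects 7. So w(8) = 7. P is now [[1, 4, 8], [2], [3], [5], [6]].
Step i=7: Q has 7 at row 1, column 3; remove that cell from P, ejecting 8. So w(7) = 8. P is now [[1, 4], [2], [3], [5], [6]].
Step i=6: Q has 6 at row 5, column 1; remove 6 from row 5 of P and reverse-bump: 6 enters row 4 and ejects 5; 5 enters row 3 and ejects 3; 3 enters row 2 and ejects 2; 2 enters row 1 and ejects 1. So w(6) = 1. P is now [[2, 4], [3], [5], [6]].
Step i=5: Q has 5 at row 4, column 1; remove 6 from row 4 of P and reverse-bump: 6 enters row 3 and ejects 5; 5 enters row 2 and ejects 3; 3 enters row 1 and ejects 2. So w(5) = 2. P is now [[3, 4], [5], [6]].
Step i=4: Q has 4 at row 3, column 1; remove 6 from row 3 of P and reverse-bump: 6 enters row 2 and ejects 5; 5 enters row 1 and ejects 4. So w(4) = 4. P is now [[3, 5], [6]].
Step i=3: Q has 3 at row 1, column 2; remove that cell from P, ejecting 5. So w(3) = 5. P is now [[3], [6]].
Step i=2: Q has 2 at row 2, column 1; remove 6 from row 2 of P and reverse-bump: 6 enters row 1 and ejects 3. So w(2) = 3. P is now [[6]].
Step i=1: Q has 1 at row 1, column 1; remove that cell from P, ejecting 6. So w(1) = 6. P is now [].

So w = 6 3 5 4 2 1 8 7.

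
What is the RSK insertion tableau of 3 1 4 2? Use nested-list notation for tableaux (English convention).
Insert 3: appended to row 1. P = [[3]].
Insert 1: 1 bumps 3 from row 1; 3 starts row 2. P = [[1], [3]].
Insert 4: appended to row 1. P = [[1, 4], [3]].
Insert 2: 2 bumps 4 from row 1; 4 appends to row 2. P = [[1, 2], [3, 4]].

So P = [[1, 2], [3, 4]].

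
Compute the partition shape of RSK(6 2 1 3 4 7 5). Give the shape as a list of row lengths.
RSK row insertion gives P = [[1, 3, 4, 5], [2, 7], [6]], which has shape [4, 2, 1].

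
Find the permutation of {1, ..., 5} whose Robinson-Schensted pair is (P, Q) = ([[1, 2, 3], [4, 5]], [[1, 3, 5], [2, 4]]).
Reverse RSK: for i = n, n-1, ..., 1, locate i in Q, remove the corresponding corner cell from P, and reverse-bump its entry up through P; the value ejected from row 1 is w(i).

So w = 4 1 5 2 3.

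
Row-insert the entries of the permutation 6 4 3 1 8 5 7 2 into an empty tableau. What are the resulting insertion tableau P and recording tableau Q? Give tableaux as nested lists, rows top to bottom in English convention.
P = [[1, 2, 7], [3, 5], [4, 8], [6]], Q = [[1, 5, 7], [2, 6], [3, 8], [4]]

Insert each entry of the permutation into P by Schensted row insertion, recording in Q the position of each new cell.

Insert 6: appended to row 1. P = [[6]].
Insert 4: 4 bumps 6 from row 1; 6 starts row 2. P = [[4], [6]].
Insert 3: 3 bumps 4 from row 1; 4 bumps 6 from row 2; 6 starts row 3. P = [[3], [4], [6]].
Insert 1: 1 bumps 3 from row 1; 3 bumps 4 from row 2; 4 bumps 6 from row 3; 6 starts row 4. P = [[1], [3], [4], [6]].
Insert 8: appended to row 1. P = [[1, 8], [3], [4], [6]].
Insert 5: 5 bumps 8 from row 1; 8 appends to row 2. P = [[1, 5], [3, 8], [4], [6]].
Insert 7: appended to row 1. P = [[1, 5, 7], [3, 8], [4], [6]].
Insert 2: 2 bumps 5 from row 1; 5 bumps 8 from row 2; 8 appends to row 3. P = [[1, 2, 7], [3, 5], [4, 8], [6]].

So P = [[1, 2, 7], [3, 5], [4, 8], [6]], Q = [[1, 5, 7], [2, 6], [3, 8], [4]].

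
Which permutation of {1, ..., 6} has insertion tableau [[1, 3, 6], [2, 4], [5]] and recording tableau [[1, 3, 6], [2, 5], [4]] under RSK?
Reverse the RSK construction: for i from n down to 1, find the cell of Q containing i, remove the entry at that cell from P, and reverse-bump it up through P; the value ejected from row 1 is w(i).

Step i=6: Q has 6 at row 1, column 3; remove that cell from P, ejecting 6. So w(6) = 6. P is now [[1, 3], [2, 4], [5]].
Step i=5: Q has 5 at row 2, column 2; remove 4 from row 2 of P and reverse-bump: 4 enters row 1 and ejects 3. So w(5) = 3. P is now [[1, 4], [2], [5]].
Step i=4: Q has 4 at row 3, column 1; remove 5 from row 3 of P and reverse-bump: 5 enters row 2 and ejects 2; 2 enters row 1 and ejects 1. So w(4) = 1. P is now [[2, 4], [5]].
Step i=3: Q has 3 at row 1, column 2; remove that cell from P, ejecting 4. So w(3) = 4. P is now [[2], [5]].
Step i=2: Q has 2 at row 2, column 1; remove 5 from row 2 of P and reverse-bump: 5 enters row 1 and ejects 2. So w(2) = 2. P is now [[5]].
Step i=1: Q has 1 at row 1, column 1; remove that cell from P, ejecting 5. So w(1) = 5. P is now [].

So w = 5 2 4 1 3 6.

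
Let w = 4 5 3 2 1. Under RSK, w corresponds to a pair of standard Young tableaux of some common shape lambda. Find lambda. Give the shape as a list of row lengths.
[2, 1, 1, 1]

RSK row insertion gives P = [[1, 5], [2], [3], [4]], which has shape [2, 1, 1, 1].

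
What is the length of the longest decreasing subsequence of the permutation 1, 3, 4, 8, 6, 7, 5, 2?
4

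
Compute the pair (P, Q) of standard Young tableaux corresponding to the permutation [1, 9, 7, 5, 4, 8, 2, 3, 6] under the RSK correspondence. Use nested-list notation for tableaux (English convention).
Insert each entry of the permutation into P by Schensted row insertion, recording in Q the position of each new cell.

Insert 1: appended to row 1. P = [[1]].
Insert 9: appended to row 1. P = [[1, 9]].
Insert 7: 7 bumps 9 from row 1; 9 starts row 2. P = [[1, 7], [9]].
Insert 5: 5 bumps 7 from row 1; 7 bumps 9 from row 2; 9 starts row 3. P = [[1, 5], [7], [9]].
Insert 4: 4 bumps 5 from row 1; 5 bumps 7 from row 2; 7 bumps 9 from row 3; 9 starts row 4. P = [[1, 4], [5], [7], [9]].
Insert 8: appended to row 1. P = [[1, 4, 8], [5], [7], [9]].
Insert 2: 2 bumps 4 from row 1; 4 bumps 5 from row 2; 5 bumps 7 from row 3; 7 bumps 9 from row 4; 9 starts row 5. P = [[1, 2, 8], [4], [5], [7], [9]].
Insert 3: 3 bumps 8 from row 1; 8 appends to row 2. P = [[1, 2, 3], [4, 8], [5], [7], [9]].
Insert 6: appended to row 1. P = [[1, 2, 3, 6], [4, 8], [5], [7], [9]].

So P = [[1, 2, 3, 6], [4, 8], [5], [7], [9]], Q = [[1, 2, 6, 9], [3, 8], [4], [5], [7]].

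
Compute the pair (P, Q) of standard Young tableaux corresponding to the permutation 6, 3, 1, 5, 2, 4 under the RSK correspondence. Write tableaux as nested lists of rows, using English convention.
P = [[1, 2, 4], [3, 5], [6]], Q = [[1, 4, 6], [2, 5], [3]]

Insert each entry of the permutation into P by Schensted row insertion, recording in Q the position of each new cell.

Insert 6: appended to row 1. P = [[6]], Q = [[1]].
Insert 3: 3 bumps 6 from row 1; 6 starts row 2. P = [[3], [6]], Q = [[1], [2]].
Insert 1: 1 bumps 3 from row 1; 3 bumps 6 from row 2; 6 starts row 3. P = [[1], [3], [6]], Q = [[1], [2], [3]].
Insert 5: appended to row 1. P = [[1, 5], [3], [6]], Q = [[1, 4], [2], [3]].
Insert 2: 2 bumps 5 from row 1; 5 appends to row 2. P = [[1, 2], [3, 5], [6]], Q = [[1, 4], [2, 5], [3]].
Insert 4: appended to row 1. P = [[1, 2, 4], [3, 5], [6]], Q = [[1, 4, 6], [2, 5], [3]].

So P = [[1, 2, 4], [3, 5], [6]], Q = [[1, 4, 6], [2, 5], [3]].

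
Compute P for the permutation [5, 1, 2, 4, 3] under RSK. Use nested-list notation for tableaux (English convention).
Insert 5: appended to row 1. P = [[5]].
Insert 1: 1 bumps 5 from row 1; 5 starts row 2. P = [[1], [5]].
Insert 2: appended to row 1. P = [[1, 2], [5]].
Insert 4: appended to row 1. P = [[1, 2, 4], [5]].
Insert 3: 3 bumps 4 from row 1; 4 bumps 5 from row 2; 5 starts row 3. P = [[1, 2, 3], [4], [5]].

So P = [[1, 2, 3], [4], [5]].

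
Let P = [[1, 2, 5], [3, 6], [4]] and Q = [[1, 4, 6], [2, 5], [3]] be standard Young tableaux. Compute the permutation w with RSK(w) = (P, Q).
Reverse the RSK construction: for i from n down to 1, find the cell of Q containing i, remove the entry at that cell from P, and reverse-bump it up through P; the value ejected from row 1 is w(i).

Step i=6: Q has 6 at row 1, column 3; remove that cell from P, ejecting 5. So w(6) = 5. P is now [[1, 2], [3, 6], [4]].
Step i=5: Q has 5 at row 2, column 2; remove 6 from row 2 of P and reverse-bump: 6 enters row 1 and ejects 2. So w(5) = 2. P is now [[1, 6], [3], [4]].
Step i=4: Q has 4 at row 1, column 2; remove that cell from P, ejecting 6. So w(4) = 6. P is now [[1], [3], [4]].
Step i=3: Q has 3 at row 3, column 1; remove 4 from row 3 of P and reverse-bump: 4 enters row 2 and ejects 3; 3 enters row 1 and ejects 1. So w(3) = 1. P is now [[3], [4]].
Step i=2: Q has 2 at row 2, column 1; remove 4 from row 2 of P and reverse-bump: 4 enters row 1 and ejects 3. So w(2) = 3. P is now [[4]].
Step i=1: Q has 1 at row 1, column 1; remove that cell from P, ejecting 4. So w(1) = 4. P is now [].

So w = 4 3 1 6 2 5.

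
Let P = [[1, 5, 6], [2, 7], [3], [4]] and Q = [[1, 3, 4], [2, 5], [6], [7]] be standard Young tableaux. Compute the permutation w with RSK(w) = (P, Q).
4 3 5 7 6 2 1

Reverse the RSK construction: for i from n down to 1, find the cell of Q containing i, remove the entry at that cell from P, and reverse-bump it up through P; the value ejected from row 1 is w(i).

Step i=7: Q has 7 at row 4, column 1; remove 4 from row 4 of P and reverse-bump: 4 enters row 3 and ejects 3; 3 enters row 2 and ejects 2; 2 enters row 1 and ejects 1. So w(7) = 1. P is now [[2, 5, 6], [3, 7], [4]].
Step i=6: Q has 6 at row 3, column 1; remove 4 from row 3 of P and reverse-bump: 4 enters row 2 and ejects 3; 3 enters row 1 and ejects 2. So w(6) = 2. P is now [[3, 5, 6], [4, 7]].
Step i=5: Q has 5 at row 2, column 2; remove 7 from row 2 of P and reverse-bump: 7 enters row 1 and ejects 6. So w(5) = 6. P is now [[3, 5, 7], [4]].
Step i=4: Q has 4 at row 1, column 3; remove that cell from P, ejecting 7. So w(4) = 7. P is now [[3, 5], [4]].
Step i=3: Q has 3 at row 1, column 2; remove that cell from P, ejecting 5. So w(3) = 5. P is now [[3], [4]].
Step i=2: Q has 2 at row 2, column 1; remove 4 from row 2 of P and reverse-bump: 4 enters row 1 and ejects 3. So w(2) = 3. P is now [[4]].
Step i=1: Q has 1 at row 1, column 1; remove that cell from P, ejecting 4. So w(1) = 4. P is now [].

So w = 4 3 5 7 6 2 1.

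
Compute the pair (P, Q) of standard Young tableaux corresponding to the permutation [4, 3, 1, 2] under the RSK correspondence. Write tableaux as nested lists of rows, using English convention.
Insert each entry of the permutation into P by Schensted row insertion, recording in Q the position of each new cell.

After inserting 4: P = [[4]].
After inserting 3: P = [[3], [4]].
After inserting 1: P = [[1], [3], [4]].
After inserting 2: P = [[1, 2], [3], [4]].

So P = [[1, 2], [3], [4]], Q = [[1, 4], [2], [3]].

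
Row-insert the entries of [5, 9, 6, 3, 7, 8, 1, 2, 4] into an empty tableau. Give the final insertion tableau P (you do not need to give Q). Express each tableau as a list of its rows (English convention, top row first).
P = [[1, 2, 4, 8], [3, 6, 7], [5], [9]]

Insert 5: appended to row 1. P = [[5]].
Insert 9: appended to row 1. P = [[5, 9]].
Insert 6: 6 bumps 9 from row 1; 9 starts row 2. P = [[5, 6], [9]].
Insert 3: 3 bumps 5 from row 1; 5 bumps 9 from row 2; 9 starts row 3. P = [[3, 6], [5], [9]].
Insert 7: appended to row 1. P = [[3, 6, 7], [5], [9]].
Insert 8: appended to row 1. P = [[3, 6, 7, 8], [5], [9]].
Insert 1: 1 bumps 3 from row 1; 3 bumps 5 from row 2; 5 bumps 9 from row 3; 9 starts row 4. P = [[1, 6, 7, 8], [3], [5], [9]].
Insert 2: 2 bumps 6 from row 1; 6 appends to row 2. P = [[1, 2, 7, 8], [3, 6], [5], [9]].
Insert 4: 4 bumps 7 from row 1; 7 appends to row 2. P = [[1, 2, 4, 8], [3, 6, 7], [5], [9]].

So P = [[1, 2, 4, 8], [3, 6, 7], [5], [9]].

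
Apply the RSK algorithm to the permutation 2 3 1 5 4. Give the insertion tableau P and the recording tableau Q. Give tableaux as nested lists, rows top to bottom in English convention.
P = [[1, 3, 4], [2, 5]], Q = [[1, 2, 4], [3, 5]]

Insert each entry of the permutation into P by Schensted row insertion, recording in Q the position of each new cell.

After inserting 2: P = [[2]].
After inserting 3: P = [[2, 3]].
After inserting 1: P = [[1, 3], [2]].
After inserting 5: P = [[1, 3, 5], [2]].
After inserting 4: P = [[1, 3, 4], [2, 5]].

So P = [[1, 3, 4], [2, 5]], Q = [[1, 2, 4], [3, 5]].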